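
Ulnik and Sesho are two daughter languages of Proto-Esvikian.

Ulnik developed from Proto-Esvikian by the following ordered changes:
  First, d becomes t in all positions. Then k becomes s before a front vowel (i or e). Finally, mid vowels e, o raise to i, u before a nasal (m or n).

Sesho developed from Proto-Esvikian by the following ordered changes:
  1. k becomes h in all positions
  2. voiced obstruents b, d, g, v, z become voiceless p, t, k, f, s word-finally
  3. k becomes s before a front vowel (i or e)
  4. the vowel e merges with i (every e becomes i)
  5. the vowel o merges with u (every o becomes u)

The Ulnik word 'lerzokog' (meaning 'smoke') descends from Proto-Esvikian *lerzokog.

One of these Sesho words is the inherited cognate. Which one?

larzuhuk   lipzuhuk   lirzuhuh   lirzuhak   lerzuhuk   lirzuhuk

Sesho: *lerzokog
  lerzokog → lerzohog   [unconditioned shift]
  lerzohog → lerzohok   [final devoicing]
  lerzohok (rule 3 does not apply)
  lerzohok → lirzohok   [vowel merger]
  lirzohok → lirzuhuk   [vowel merger]
  giving Sesho lirzuhuk.
The other candidates each miss or misapply at least one Sesho change.

lirzuhuk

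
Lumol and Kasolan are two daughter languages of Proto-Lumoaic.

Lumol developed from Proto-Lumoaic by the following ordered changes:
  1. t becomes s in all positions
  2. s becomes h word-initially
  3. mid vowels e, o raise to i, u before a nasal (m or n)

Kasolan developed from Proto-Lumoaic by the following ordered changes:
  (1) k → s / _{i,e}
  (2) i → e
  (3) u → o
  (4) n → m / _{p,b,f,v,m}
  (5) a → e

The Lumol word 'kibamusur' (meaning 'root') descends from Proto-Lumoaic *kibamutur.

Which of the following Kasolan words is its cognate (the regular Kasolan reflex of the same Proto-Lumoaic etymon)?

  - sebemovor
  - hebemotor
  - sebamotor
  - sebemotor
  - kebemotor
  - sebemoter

Kasolan: *kibamutur
  kibamutur → sibamutur   [palatalisation]
  sibamutur → sebamutur   [vowel merger]
  sebamutur → sebamotor   [vowel merger]
  sebamotor (rule 4 does not apply)
  sebamotor → sebemotor   [vowel merger]
  giving Kasolan sebemotor.
The other candidates each miss or misapply at least one Kasolan change.

sebemotor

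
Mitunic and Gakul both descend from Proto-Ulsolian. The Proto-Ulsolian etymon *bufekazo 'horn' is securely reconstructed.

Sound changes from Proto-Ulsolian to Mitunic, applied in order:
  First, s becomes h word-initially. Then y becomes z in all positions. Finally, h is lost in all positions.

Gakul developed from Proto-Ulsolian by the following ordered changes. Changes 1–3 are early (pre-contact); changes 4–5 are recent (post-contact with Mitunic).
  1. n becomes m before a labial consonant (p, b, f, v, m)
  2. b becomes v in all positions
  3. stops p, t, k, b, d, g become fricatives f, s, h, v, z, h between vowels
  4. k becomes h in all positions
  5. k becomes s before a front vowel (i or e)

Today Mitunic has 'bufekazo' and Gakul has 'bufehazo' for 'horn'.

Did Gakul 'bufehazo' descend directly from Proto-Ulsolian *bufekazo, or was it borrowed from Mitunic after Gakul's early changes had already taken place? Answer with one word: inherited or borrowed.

If inherited, *bufekazo would pass through all of Gakul's changes:
Gakul: start from *bufekazo.
  rule 1: no change — bufekazo
  rule 2 (unconditioned shift): bufekazo → vufekazo
  rule 3 (intervocalic lenition): vufekazo → vufehazo
  rule 4: no change — vufehazo
  rule 5: no change — vufehazo
  ⇒ Gakul vufehazo
If borrowed from Mitunic 'bufekazo' after the early changes, it would undergo only the recent ones:
  rule 4 (unconditioned shift): bufekazo → bufehazo
  rule 5 (palatalisation): no change (bufehazo)
  ⇒ as a loan: bufehazo
Gakul 'bufehazo' matches the loan outcome 'bufehazo', not the inherited 'vufehazo' — it skipped the early Gakul changes, so it was borrowed from Mitunic.

borrowed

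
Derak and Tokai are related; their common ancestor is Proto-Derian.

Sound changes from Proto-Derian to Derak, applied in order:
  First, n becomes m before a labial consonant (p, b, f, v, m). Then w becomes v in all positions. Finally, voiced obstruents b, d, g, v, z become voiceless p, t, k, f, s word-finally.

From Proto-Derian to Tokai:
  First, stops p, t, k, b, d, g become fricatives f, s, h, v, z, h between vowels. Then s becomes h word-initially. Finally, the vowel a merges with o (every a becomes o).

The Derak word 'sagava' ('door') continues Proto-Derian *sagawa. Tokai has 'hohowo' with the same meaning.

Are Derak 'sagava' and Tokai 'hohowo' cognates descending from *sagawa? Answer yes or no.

yes

Derive the expected Tokai reflex of *sagawa:
Tokai: start from *sagawa.
  rule 1 (intervocalic lenition): sagawa → sahawa
  rule 2 (debuccalisation): sahawa → hahawa
  rule 3 (vowel merger): hahawa → hohowo
  ⇒ Tokai hohowo
Tokai 'hohowo' matches the regular reflex exactly, so the pair is cognate.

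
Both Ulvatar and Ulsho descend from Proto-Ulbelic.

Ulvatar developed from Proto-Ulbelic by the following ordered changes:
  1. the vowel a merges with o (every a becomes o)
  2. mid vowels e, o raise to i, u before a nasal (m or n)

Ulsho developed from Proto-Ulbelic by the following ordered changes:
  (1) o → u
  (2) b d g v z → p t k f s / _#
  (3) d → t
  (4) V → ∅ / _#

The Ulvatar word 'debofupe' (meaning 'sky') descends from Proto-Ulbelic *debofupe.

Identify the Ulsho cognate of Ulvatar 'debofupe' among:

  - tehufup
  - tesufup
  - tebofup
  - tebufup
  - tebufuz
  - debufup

tebufup

Ulsho: *debofupe
  debofupe → debufupe   [vowel merger]
  debufupe (rule 2 does not apply)
  debufupe → tebufupe   [unconditioned shift]
  tebufupe → tebufup   [apocope]
  giving Ulsho tebufup.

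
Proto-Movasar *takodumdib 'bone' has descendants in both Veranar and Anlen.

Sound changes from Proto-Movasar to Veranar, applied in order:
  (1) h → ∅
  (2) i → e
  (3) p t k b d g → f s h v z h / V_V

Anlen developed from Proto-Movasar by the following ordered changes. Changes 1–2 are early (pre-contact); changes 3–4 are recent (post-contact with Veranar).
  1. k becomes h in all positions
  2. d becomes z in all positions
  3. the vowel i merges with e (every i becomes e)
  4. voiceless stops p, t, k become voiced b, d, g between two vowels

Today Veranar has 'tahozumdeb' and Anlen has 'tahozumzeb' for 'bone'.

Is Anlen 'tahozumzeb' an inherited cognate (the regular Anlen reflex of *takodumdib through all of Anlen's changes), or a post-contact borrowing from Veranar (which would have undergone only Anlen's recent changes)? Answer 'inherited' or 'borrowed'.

inherited

If inherited, *takodumdib would pass through all of Anlen's changes:
Anlen: start from *takodumdib.
  rule 1 (unconditioned shift): takodumdib → tahodumdib
  rule 2 (unconditioned shift): tahodumdib → tahozumzib
  rule 3 (vowel merger): tahozumzib → tahozumzeb
  rule 4: no change — tahozumzeb
  ⇒ Anlen tahozumzeb
If borrowed from Veranar 'tahozumdeb' after the early changes, it would undergo only the recent ones:
  rule 3 (vowel merger): no change (tahozumdeb)
  rule 4 (intervocalic voicing): no change (tahozumdeb)
  ⇒ as a loan: tahozumdeb
Anlen 'tahozumzeb' matches the inherited outcome exactly, so it is an inherited cognate, not a loan.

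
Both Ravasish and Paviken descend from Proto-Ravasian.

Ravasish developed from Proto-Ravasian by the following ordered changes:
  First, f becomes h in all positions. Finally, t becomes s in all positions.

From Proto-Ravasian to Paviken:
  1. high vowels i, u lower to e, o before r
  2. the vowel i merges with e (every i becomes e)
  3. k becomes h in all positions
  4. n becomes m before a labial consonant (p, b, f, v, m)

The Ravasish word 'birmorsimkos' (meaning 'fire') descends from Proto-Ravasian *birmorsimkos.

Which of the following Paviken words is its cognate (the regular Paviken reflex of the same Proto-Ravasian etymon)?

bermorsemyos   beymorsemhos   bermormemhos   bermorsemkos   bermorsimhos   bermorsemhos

Paviken: start from *birmorsimkos.
  rule 1 (pre-rhotic lowering): birmorsimkos → bermorsimkos
  rule 2 (vowel merger): bermorsimkos → bermorsemkos
  rule 3 (unconditioned shift): bermorsemkos → bermorsemhos
  rule 4: no change — bermorsemhos
  ⇒ Paviken bermorsemhos
The other candidates each miss or misapply at least one Paviken change.

bermorsemhos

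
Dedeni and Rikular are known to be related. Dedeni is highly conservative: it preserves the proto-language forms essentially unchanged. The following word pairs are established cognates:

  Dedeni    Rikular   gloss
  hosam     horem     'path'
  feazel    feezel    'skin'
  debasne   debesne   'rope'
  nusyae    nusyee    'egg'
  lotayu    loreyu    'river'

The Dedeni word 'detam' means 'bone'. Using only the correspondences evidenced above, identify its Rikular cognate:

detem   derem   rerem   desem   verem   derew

derem

lotayu ~ loreyu — Dedeni t corresponds to Rikular r between vowels (before a back vowel).
hosam ~ horem — Dedeni a corresponds to Rikular e after a consonant, before a nasal.
Applying these to Dedeni 'detam':
  detam → deram   (t→r between vowels (before a back vowel))
  deram → derem   (a→e after a consonant, before a nasal)
So the Rikular cognate is 'derem'.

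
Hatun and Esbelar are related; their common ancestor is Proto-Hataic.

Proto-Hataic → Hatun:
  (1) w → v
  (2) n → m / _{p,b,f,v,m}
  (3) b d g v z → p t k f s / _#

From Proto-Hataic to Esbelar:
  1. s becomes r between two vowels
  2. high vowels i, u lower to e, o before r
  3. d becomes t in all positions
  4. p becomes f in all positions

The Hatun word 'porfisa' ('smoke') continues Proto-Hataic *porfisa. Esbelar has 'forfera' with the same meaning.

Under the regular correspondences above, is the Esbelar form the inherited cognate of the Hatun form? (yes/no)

yes

Derive the expected Esbelar reflex of *porfisa:
Esbelar: *porfisa > porfira > porfera > forfera  (by rhotacism, pre-rhotic lowering, unconditioned shift)
Esbelar 'forfera' matches the regular reflex exactly, so the pair is cognate.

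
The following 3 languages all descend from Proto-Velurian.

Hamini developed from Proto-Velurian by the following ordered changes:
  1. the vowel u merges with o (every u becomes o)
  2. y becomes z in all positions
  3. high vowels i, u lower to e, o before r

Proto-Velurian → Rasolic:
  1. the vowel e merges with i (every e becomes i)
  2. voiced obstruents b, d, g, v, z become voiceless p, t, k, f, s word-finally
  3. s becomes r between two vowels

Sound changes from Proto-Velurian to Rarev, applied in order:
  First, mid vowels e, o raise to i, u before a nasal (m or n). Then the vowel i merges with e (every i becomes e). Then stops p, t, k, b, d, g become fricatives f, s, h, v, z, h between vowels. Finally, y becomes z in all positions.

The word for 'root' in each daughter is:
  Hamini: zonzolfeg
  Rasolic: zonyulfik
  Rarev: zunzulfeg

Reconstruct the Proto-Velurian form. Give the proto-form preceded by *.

Position 5: Hamini has o, Rasolic has u, Rarev has u. Rasolic preserves u here (none of its changes turn any other segment into u), so the proto-segment is *u.
Position 8: Hamini has e, Rasolic has i, Rarev has e. Taking the neighbouring segments as reconstructed: Hamini e can only go back to *e; Rasolic i could go back to *e or *i; Rarev e could go back to *e or *i — the one source consistent with every daughter is *e.
Position 9: Hamini has g, Rasolic has k, Rarev has g. Hamini preserves g here (none of its changes turn any other segment into g), so the proto-segment is *g.
This points to *zonyulfeg. Verify forward in each daughter:
Hamini: start from *zonyulfeg.
  rule 1 (vowel merger): zonyulfeg → zonyolfeg
  rule 2 (unconditioned shift): zonyolfeg → zonzolfeg
  rule 3: no change — zonzolfeg
  ⇒ Hamini zonzolfeg
Rasolic: start from *zonyulfeg.
  rule 1 (vowel merger): zonyulfeg → zonyulfig
  rule 2 (final devoicing): zonyulfig → zonyulfik
  rule 3: no change — zonyulfik
  ⇒ Rasolic zonyulfik
Rarev: *zonyulfeg > zunyulfeg > zunzulfeg  (by pre-nasal raising, unconditioned shift)
*zonyulfeg is the unique common source.

*zonyulfeg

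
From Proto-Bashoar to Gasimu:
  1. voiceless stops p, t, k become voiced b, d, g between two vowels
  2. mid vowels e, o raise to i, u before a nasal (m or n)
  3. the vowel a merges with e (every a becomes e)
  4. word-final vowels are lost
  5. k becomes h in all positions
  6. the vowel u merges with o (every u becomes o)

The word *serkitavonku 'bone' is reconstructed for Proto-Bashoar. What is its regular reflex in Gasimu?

serhidevonh

Gasimu: *serkitavonku > serkidavonku > serkidavunku > serkidevunku > serkidevunk > serhidevunh > serhidevonh  (by intervocalic voicing, pre-nasal raising, vowel merger, apocope, unconditioned shift, vowel merger)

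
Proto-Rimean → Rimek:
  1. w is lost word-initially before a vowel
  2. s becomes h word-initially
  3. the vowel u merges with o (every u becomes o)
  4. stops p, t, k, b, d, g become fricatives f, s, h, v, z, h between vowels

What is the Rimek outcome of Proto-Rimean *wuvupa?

ovofa

Rimek: *wuvupa
  wuvupa → uvupa   [glide loss]
  uvupa (rule 2 does not apply)
  uvupa → ovopa   [vowel merger]
  ovopa → ovofa   [intervocalic lenition]
  giving Rimek ovofa.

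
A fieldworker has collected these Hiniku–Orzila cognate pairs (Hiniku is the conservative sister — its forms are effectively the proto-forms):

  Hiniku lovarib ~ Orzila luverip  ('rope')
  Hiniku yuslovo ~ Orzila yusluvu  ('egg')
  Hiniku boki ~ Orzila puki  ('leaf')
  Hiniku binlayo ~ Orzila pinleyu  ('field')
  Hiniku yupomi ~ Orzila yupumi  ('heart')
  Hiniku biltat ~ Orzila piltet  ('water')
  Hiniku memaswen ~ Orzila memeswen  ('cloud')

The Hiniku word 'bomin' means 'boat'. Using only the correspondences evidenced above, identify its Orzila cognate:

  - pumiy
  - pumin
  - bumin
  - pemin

boki ~ puki — Hiniku b corresponds to Orzila p word-initially before a back vowel.
yupomi ~ yupumi — Hiniku o corresponds to Orzila u after a consonant, before a nasal.
Applying these to Hiniku 'bomin':
  bomin → pomin   (b→p word-initially before a back vowel)
  pomin → pumin   (o→u after a consonant, before a nasal)
So the Orzila cognate is 'pumin'.

pumin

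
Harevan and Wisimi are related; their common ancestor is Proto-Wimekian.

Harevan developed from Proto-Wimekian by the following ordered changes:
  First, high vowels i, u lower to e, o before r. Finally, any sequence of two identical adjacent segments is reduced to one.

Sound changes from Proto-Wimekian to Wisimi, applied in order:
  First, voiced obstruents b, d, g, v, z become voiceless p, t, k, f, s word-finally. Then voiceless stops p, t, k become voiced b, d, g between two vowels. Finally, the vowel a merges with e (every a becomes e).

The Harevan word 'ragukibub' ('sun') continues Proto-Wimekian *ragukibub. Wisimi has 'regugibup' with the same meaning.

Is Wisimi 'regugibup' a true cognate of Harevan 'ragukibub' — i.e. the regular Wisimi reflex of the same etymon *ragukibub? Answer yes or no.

yes

Derive the expected Wisimi reflex of *ragukibub:
Wisimi: *ragukibub > ragukibup > ragugibup > regugibup  (by final devoicing, intervocalic voicing, vowel merger)
Wisimi 'regugibup' matches the regular reflex exactly, so the pair is cognate.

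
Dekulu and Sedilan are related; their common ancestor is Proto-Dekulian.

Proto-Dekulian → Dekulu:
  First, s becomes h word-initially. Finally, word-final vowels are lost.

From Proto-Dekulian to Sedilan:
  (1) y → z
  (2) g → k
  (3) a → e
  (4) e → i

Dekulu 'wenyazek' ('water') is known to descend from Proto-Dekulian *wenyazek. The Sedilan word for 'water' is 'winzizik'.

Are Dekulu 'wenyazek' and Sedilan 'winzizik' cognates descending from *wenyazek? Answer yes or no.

yes

Derive the expected Sedilan reflex of *wenyazek:
Sedilan: *wenyazek > wenzazek > wenzezek > winzizik  (by unconditioned shift, vowel merger, vowel merger)
Sedilan 'winzizik' matches the regular reflex exactly, so the pair is cognate.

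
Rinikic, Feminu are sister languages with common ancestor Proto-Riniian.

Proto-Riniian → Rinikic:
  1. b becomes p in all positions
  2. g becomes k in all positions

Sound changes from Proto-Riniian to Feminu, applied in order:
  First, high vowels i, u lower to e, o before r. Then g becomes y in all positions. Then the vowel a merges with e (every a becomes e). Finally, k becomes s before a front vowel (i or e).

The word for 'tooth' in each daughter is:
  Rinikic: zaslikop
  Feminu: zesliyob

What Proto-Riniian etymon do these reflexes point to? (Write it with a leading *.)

*zasligob

Position 6: Rinikic has k, Feminu has y. Taking the neighbouring segments as reconstructed: Rinikic k could go back to *k or *g; Feminu y could go back to *g or *y — the one source consistent with every daughter is *g.
Position 8: Rinikic has p, Feminu has b. Feminu preserves b here (none of its changes turn any other segment into b), so the proto-segment is *b.
Continuing position by position gives *zasligob; check it forward:
Rinikic: *zasligob
  zasligob → zasligop   [unconditioned shift]
  zasligop → zaslikop   [unconditioned shift]
  giving Rinikic zaslikop.
Feminu: start from *zasligob.
  rule 1: no change — zasligob
  rule 2 (unconditioned shift): zasligob → zasliyob
  rule 3 (vowel merger): zasliyob → zesliyob
  rule 4: no change — zesliyob
  ⇒ Feminu zesliyob
*zasligob is the unique common source.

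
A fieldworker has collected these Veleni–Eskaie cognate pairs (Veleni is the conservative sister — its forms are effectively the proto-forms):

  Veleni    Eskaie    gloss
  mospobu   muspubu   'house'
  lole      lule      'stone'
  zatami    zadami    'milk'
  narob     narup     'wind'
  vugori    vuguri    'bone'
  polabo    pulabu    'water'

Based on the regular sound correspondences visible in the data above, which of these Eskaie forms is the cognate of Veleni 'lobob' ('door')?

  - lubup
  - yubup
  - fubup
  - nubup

mospobu ~ muspubu, narob ~ narup — Veleni o corresponds to Eskaie u after a consonant, before a labial obstruent.
narob ~ narup — Veleni b corresponds to Eskaie p word-finally.
Applying these to Veleni 'lobob':
  lobob → lubob   (o→u after a consonant, before a labial obstruent)
  lubob → lubub   (o→u after a consonant, before a labial obstruent)
  lubub → lubup   (b→p word-finally)
So the Eskaie cognate is 'lubup'.

lubup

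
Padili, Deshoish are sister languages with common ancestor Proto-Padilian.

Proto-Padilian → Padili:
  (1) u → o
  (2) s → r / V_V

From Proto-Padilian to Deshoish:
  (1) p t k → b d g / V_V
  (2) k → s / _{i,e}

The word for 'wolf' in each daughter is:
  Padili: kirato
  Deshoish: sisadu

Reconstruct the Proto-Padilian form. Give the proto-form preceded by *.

Position 1: Padili has k, Deshoish has s. Padili preserves k here (none of its changes turn any other segment into k), so the proto-segment is *k.
Position 6: Padili has o, Deshoish has u. Deshoish preserves u here (none of its changes turn any other segment into u), so the proto-segment is *u.
Position 3: Padili has r, Deshoish has s. Taking the neighbouring segments as reconstructed: Padili r could go back to *s or *r; Deshoish s can only go back to *s — the one source consistent with every daughter is *s.
Verify the candidate proto-form against each daughter:
Padili: *kisatu > kisato > kirato  (by vowel merger, rhotacism)
Deshoish: *kisatu > kisadu > sisadu  (by intervocalic voicing, palatalisation)
*kisatu is the unique common source.

*kisatu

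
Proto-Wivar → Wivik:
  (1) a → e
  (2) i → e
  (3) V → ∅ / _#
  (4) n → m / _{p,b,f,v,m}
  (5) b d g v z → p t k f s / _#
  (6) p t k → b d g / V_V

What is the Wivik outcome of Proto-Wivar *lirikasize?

Wivik: start from *lirikasize.
  rule 1 (vowel merger): lirikasize → lirikesize
  rule 2 (vowel merger): lirikesize → lerekeseze
  rule 3 (apocope): lerekeseze → lerekesez
  rule 4: no change — lerekesez
  rule 5 (final devoicing): lerekesez → lerekeses
  rule 6 (intervocalic voicing): lerekeses → leregeses
  ⇒ Wivik leregeses

leregeses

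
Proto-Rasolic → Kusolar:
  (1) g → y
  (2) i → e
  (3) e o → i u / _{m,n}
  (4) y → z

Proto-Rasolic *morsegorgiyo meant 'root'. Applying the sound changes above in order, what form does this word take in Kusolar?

Kusolar: *morsegorgiyo
  morsegorgiyo → morseyoryiyo   [unconditioned shift]
  morseyoryiyo → morseyoryeyo   [vowel merger]
  morseyoryeyo (rule 3 does not apply)
  morseyoryeyo → morsezorzezo   [unconditioned shift]
  giving Kusolar morsezorzezo.

morsezorzezo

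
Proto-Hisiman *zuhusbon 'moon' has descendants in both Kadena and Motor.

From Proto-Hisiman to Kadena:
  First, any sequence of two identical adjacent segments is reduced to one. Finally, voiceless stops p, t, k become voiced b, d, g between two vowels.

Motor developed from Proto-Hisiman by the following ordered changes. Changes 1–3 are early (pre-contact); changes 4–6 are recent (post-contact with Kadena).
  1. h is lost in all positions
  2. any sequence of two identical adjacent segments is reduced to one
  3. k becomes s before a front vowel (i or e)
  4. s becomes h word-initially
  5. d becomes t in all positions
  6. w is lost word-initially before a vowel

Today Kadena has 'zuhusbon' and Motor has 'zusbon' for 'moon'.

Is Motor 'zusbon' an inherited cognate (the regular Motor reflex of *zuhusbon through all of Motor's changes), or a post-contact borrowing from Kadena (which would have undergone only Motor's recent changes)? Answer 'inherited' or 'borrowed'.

inherited

If inherited, *zuhusbon would pass through all of Motor's changes:
Motor: start from *zuhusbon.
  rule 1 (h-loss): zuhusbon → zuusbon
  rule 2 (degemination): zuusbon → zusbon
  rule 3: no change — zusbon
  rule 4: no change — zusbon
  rule 5: no change — zusbon
  rule 6: no change — zusbon
  ⇒ Motor zusbon
If borrowed from Kadena 'zuhusbon' after the early changes, it would undergo only the recent ones:
  rule 4 (debuccalisation): no change (zuhusbon)
  rule 5 (unconditioned shift): no change (zuhusbon)
  rule 6 (glide loss): no change (zuhusbon)
  ⇒ as a loan: zuhusbon
Motor 'zusbon' matches the inherited outcome exactly, so it is an inherited cognate, not a loan.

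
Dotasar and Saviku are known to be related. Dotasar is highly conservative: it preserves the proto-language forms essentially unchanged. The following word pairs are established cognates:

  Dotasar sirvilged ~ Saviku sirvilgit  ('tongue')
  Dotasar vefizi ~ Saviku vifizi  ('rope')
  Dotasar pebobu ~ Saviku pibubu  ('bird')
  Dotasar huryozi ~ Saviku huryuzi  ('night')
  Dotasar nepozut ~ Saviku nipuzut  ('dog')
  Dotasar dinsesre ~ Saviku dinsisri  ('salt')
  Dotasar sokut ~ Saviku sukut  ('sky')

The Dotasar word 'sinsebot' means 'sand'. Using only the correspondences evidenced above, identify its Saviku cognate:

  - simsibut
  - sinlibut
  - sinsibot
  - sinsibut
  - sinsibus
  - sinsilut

pebobu ~ pibubu — Dotasar e corresponds to Saviku i after a consonant, before a labial obstruent.
huryozi ~ huryuzi, nepozut ~ nipuzut — Dotasar o corresponds to Saviku u after a consonant, before a consonant other than r, m, n, p, b, f, v.
Applying these to Dotasar 'sinsebot':
  sinsebot → sinsibot   (e→i after a consonant, before a labial obstruent)
  sinsibot → sinsibut   (o→u after a consonant, before a consonant other than r, m, n, p, b, f, v)
So the Saviku cognate is 'sinsibut'.

sinsibut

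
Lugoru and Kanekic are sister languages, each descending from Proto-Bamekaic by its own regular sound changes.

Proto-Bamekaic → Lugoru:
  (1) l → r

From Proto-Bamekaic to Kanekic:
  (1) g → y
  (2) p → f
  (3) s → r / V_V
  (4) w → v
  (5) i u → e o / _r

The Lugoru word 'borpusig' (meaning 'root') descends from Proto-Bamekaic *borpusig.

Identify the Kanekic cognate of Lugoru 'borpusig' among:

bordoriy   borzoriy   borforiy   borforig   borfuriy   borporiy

borforiy

Kanekic: *borpusig > borpusiy > borfusiy > borfuriy > borforiy  (by unconditioned shift, unconditioned shift, rhotacism, pre-rhotic lowering)
Only 'borforiy' matches the regular Kanekic development of *borpusig.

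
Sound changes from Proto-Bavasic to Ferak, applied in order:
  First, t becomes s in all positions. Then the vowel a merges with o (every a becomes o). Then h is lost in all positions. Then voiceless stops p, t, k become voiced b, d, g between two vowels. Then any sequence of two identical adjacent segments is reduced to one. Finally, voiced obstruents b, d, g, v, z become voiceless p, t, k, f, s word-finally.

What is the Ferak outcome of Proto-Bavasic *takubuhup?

sogubup

Ferak: *takubuhup > sakubuhup > sokubuhup > sokubuup > sogubuup > sogubup  (by unconditioned shift, vowel merger, h-loss, intervocalic voicing, degemination)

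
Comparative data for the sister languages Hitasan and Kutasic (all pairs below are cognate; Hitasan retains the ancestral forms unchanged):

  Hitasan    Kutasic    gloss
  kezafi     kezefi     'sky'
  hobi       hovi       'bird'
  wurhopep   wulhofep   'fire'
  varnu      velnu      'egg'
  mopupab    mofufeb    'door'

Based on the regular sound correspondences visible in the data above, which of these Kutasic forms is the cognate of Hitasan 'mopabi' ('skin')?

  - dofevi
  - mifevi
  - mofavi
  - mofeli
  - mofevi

mopupab ~ mofufeb — Hitasan p corresponds to Kutasic f between vowels (before a back vowel).
mopupab ~ mofufeb — Hitasan a corresponds to Kutasic e after a consonant, before a labial obstruent.
hobi ~ hovi — Hitasan b corresponds to Kutasic v between vowels (before a front vowel).
Applying these to Hitasan 'mopabi':
  mopabi → mofabi   (p→f between vowels (before a back vowel))
  mofabi → mofebi   (a→e after a consonant, before a labial obstruent)
  mofebi → mofevi   (b→v between vowels (before a front vowel))
So the Kutasic cognate is 'mofevi'.

mofevi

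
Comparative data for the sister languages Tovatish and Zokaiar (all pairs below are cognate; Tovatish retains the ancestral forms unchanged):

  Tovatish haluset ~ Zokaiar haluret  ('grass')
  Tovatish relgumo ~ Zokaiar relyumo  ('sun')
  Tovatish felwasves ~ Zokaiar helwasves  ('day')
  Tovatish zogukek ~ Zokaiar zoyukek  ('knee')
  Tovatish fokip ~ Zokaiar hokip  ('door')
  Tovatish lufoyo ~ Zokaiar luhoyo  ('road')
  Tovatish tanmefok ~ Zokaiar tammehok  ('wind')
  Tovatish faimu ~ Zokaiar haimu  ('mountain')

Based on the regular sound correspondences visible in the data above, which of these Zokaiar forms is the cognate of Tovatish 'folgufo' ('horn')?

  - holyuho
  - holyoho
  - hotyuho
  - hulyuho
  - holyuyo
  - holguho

holyuho

fokip ~ hokip — Tovatish f corresponds to Zokaiar h word-initially before a back vowel.
relgumo ~ relyumo — Tovatish g corresponds to Zokaiar y after a consonant, before a back vowel.
lufoyo ~ luhoyo, tanmefok ~ tammehok — Tovatish f corresponds to Zokaiar h between vowels (before a back vowel).
Applying these to Tovatish 'folgufo':
  folgufo → holgufo   (f→h word-initially before a back vowel)
  holgufo → holyufo   (g→y after a consonant, before a back vowel)
  holyufo → holyuho   (f→h between vowels (before a back vowel))
So the Zokaiar cognate is 'holyuho'.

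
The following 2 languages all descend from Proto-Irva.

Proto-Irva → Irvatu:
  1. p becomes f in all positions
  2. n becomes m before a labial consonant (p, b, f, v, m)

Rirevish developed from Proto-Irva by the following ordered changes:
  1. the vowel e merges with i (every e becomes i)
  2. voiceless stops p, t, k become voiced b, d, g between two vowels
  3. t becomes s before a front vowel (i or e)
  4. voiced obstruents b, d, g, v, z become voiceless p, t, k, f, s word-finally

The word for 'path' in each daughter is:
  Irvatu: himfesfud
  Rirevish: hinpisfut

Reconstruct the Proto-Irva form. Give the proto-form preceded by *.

*hinpesfud

Position 5: Irvatu has e, Rirevish has i. Irvatu preserves e here (none of its changes turn any other segment into e), so the proto-segment is *e.
Position 4: Irvatu has f, Rirevish has p. Taking the neighbouring segments as reconstructed: Irvatu f could go back to *p or *f; Rirevish p can only go back to *p — the one source consistent with every daughter is *p.
Verify the candidate proto-form against each daughter:
Irvatu: *hinpesfud
  hinpesfud → hinfesfud   [unconditioned shift]
  hinfesfud → himfesfud   [nasal place assimilation]
  giving Irvatu himfesfud.
Rirevish: *hinpesfud > hinpisfud > hinpisfut  (by vowel merger, final devoicing)
*hinpesfud is the unique common source.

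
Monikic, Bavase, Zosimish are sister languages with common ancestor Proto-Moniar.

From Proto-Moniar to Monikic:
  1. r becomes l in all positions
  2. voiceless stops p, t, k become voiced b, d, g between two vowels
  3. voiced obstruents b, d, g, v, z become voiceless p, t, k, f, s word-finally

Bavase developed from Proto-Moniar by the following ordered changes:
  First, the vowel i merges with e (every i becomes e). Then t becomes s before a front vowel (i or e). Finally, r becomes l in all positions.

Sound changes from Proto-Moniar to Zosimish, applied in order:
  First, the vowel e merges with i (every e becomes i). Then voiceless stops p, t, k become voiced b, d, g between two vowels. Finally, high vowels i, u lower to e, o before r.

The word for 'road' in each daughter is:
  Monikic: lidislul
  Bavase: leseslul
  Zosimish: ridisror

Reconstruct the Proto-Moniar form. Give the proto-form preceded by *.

*ritisrur

Position 1: Monikic has l, Bavase has l, Zosimish has r. Zosimish preserves r here (none of its changes turn any other segment into r), so the proto-segment is *r.
Position 7: Monikic has u, Bavase has u, Zosimish has o. Monikic preserves u here (none of its changes turn any other segment into u), so the proto-segment is *u.
Continuing position by position gives *ritisrur; check it forward:
Monikic: *ritisrur > litislul > lidislul  (by unconditioned shift, intervocalic voicing)
Bavase: *ritisrur
  ritisrur → retesrur   [vowel merger]
  retesrur → resesrur   [palatalisation]
  resesrur → leseslul   [unconditioned shift]
  giving Bavase leseslul.
Zosimish: *ritisrur
  ritisrur (rule 1 does not apply)
  ritisrur → ridisrur   [intervocalic voicing]
  ridisrur → ridisror   [pre-rhotic lowering]
  giving Zosimish ridisror.
Only *ritisrur yields all of Monikic lidislul, Bavase leseslul, Zosimish ridisror.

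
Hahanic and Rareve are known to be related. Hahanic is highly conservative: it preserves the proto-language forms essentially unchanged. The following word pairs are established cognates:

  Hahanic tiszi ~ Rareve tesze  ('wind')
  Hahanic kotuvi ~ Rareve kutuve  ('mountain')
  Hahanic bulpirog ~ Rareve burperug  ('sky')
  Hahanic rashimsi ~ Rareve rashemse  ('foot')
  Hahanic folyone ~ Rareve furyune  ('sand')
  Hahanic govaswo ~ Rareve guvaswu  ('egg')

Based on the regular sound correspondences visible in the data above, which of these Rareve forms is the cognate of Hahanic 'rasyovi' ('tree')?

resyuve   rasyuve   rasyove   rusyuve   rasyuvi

rasyuve

govaswo ~ guvaswu — Hahanic o corresponds to Rareve u after a consonant, before a labial obstruent.
tiszi ~ tesze, kotuvi ~ kutuve — Hahanic i corresponds to Rareve e word-finally.
Applying these to Hahanic 'rasyovi':
  rasyovi → rasyuvi   (o→u after a consonant, before a labial obstruent)
  rasyuvi → rasyuve   (i→e word-finally)
So the Rareve cognate is 'rasyuve'.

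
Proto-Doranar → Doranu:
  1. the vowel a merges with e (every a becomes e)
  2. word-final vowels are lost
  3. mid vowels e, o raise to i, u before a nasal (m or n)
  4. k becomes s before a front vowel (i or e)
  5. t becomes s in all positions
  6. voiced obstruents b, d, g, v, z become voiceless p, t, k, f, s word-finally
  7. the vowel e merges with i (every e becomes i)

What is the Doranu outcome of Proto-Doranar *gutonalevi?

Doranu: *gutonalevi > gutonelevi > gutonelev > gutunelev > gusunelev > gusunelef > gusunilif  (by vowel merger, apocope, pre-nasal raising, unconditioned shift, final devoicing, vowel merger)

gusunilif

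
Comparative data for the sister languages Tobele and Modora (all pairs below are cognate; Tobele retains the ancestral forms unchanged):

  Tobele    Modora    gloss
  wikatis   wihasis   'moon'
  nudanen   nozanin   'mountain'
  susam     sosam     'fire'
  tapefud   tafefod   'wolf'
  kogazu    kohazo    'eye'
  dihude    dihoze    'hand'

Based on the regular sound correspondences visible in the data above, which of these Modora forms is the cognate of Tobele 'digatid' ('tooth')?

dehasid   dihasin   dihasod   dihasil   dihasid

kogazu ~ kohazo — Tobele g corresponds to Modora h between vowels (before a back vowel).
wikatis ~ wihasis — Tobele t corresponds to Modora s between vowels (before a front vowel).
Applying these to Tobele 'digatid':
  digatid → dihatid   (g→h between vowels (before a back vowel))
  dihatid → dihasid   (t→s between vowels (before a front vowel))
So the Modora cognate is 'dihasid'.

dihasid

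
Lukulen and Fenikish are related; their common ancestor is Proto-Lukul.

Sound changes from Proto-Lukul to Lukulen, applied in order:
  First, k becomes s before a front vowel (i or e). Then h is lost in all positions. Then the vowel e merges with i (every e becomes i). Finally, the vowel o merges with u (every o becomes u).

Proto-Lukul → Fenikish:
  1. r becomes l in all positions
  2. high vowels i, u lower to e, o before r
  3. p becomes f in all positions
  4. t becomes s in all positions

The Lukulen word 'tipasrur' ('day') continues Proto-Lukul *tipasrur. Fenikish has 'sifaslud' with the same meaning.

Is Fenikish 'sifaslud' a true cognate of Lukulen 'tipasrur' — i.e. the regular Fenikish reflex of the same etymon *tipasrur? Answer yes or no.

Derive the expected Fenikish reflex of *tipasrur:
Fenikish: *tipasrur
  tipasrur → tipaslul   [unconditioned shift]
  tipaslul (rule 2 does not apply)
  tipaslul → tifaslul   [unconditioned shift]
  tifaslul → sifaslul   [unconditioned shift]
  giving Fenikish sifaslul.
The regular Fenikish reflex would be 'sifaslul', but the attested form is 'sifaslud'. The correspondence is irregular, so they are not cognates (the Fenikish form has a different source).

no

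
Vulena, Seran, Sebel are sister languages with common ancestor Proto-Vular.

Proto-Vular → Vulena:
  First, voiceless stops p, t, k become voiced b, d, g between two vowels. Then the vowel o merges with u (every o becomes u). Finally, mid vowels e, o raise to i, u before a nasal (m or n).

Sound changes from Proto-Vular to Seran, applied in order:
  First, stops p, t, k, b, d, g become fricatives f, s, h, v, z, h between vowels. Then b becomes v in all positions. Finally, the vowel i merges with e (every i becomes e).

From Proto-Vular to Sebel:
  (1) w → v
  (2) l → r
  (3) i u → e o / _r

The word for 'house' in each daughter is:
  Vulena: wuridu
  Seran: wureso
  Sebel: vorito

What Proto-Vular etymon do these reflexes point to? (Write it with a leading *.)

*wurito

Position 4: Vulena has i, Seran has e, Sebel has i. Sebel preserves i here (none of its changes turn any other segment into i), so the proto-segment is *i.
Position 1: Vulena has w, Seran has w, Sebel has v. Vulena preserves w here (none of its changes turn any other segment into w), so the proto-segment is *w.
Position 2: Vulena has u, Seran has u, Sebel has o. Seran preserves u here (none of its changes turn any other segment into u), so the proto-segment is *u.
Verify the candidate proto-form against each daughter:
Vulena: *wurito
  wurito → wurido   [intervocalic voicing]
  wurido → wuridu   [vowel merger]
  wuridu (rule 3 does not apply)
  giving Vulena wuridu.
Seran: *wurito
  wurito → wuriso   [intervocalic lenition]
  wuriso (rule 2 does not apply)
  wuriso → wureso   [vowel merger]
  giving Seran wureso.
Sebel: start from *wurito.
  rule 1 (unconditioned shift): wurito → vurito
  rule 2: no change — vurito
  rule 3 (pre-rhotic lowering): vurito → vorito
  ⇒ Sebel vorito
No other proto-form is consistent with every reflex, so the reconstruction is *wurito.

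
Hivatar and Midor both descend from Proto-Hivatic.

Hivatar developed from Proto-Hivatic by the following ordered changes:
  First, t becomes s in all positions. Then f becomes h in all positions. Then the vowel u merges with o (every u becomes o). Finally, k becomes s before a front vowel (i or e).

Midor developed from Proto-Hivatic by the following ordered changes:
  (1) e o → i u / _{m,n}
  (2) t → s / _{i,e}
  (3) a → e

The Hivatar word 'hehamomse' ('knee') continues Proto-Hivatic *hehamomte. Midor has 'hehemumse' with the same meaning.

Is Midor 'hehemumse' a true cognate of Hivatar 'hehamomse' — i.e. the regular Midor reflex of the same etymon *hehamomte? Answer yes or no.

yes

Derive the expected Midor reflex of *hehamomte:
Midor: *hehamomte
  hehamomte → hehamumte   [pre-nasal raising]
  hehamumte → hehamumse   [palatalisation]
  hehamumse → hehemumse   [vowel merger]
  giving Midor hehemumse.
Midor 'hehemumse' matches the regular reflex exactly, so the pair is cognate.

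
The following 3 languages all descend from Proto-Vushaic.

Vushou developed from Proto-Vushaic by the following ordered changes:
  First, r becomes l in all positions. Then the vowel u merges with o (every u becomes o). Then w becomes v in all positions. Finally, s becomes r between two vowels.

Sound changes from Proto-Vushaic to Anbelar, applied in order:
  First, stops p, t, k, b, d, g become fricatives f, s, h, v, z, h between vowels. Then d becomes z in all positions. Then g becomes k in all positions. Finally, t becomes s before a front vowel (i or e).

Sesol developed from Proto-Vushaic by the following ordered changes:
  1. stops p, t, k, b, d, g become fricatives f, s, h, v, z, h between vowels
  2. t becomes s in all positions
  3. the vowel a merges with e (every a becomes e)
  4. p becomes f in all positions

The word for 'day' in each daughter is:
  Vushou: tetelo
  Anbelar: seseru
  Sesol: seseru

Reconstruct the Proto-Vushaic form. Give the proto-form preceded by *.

*teteru

Position 1: Vushou has t, Anbelar has s, Sesol has s. Vushou preserves t here (none of its changes turn any other segment into t), so the proto-segment is *t.
Position 5: Vushou has l, Anbelar has r, Sesol has r. Anbelar preserves r here (none of its changes turn any other segment into r), so the proto-segment is *r.
This points to *teteru. Verify forward in each daughter:
Vushou: *teteru
  teteru → tetelu   [unconditioned shift]
  tetelu → tetelo   [vowel merger]
  tetelo (rule 3 does not apply)
  tetelo (rule 4 does not apply)
  giving Vushou tetelo.
Anbelar: *teteru > teseru > seseru  (by intervocalic lenition, palatalisation)
Sesol: start from *teteru.
  rule 1 (intervocalic lenition): teteru → teseru
  rule 2 (unconditioned shift): teseru → seseru
  rule 3: no change — seseru
  rule 4: no change — seseru
  ⇒ Sesol seseru
Only *teteru yields all of Vushou tetelo, Anbelar seseru, Sesol seseru.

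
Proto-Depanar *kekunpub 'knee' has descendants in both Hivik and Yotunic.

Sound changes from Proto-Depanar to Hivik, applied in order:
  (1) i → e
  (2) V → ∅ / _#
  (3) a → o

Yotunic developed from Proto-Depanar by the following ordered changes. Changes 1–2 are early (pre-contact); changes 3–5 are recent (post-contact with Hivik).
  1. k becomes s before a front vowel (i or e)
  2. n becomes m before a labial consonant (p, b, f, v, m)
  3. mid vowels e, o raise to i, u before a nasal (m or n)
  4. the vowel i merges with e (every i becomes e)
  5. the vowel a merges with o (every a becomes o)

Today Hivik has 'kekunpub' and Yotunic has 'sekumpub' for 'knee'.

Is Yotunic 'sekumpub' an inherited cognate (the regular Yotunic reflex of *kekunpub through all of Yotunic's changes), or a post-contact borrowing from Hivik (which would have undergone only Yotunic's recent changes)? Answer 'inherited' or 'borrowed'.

inherited

If inherited, *kekunpub would pass through all of Yotunic's changes:
Yotunic: *kekunpub
  kekunpub → sekunpub   [palatalisation]
  sekunpub → sekumpub   [nasal place assimilation]
  sekumpub (rule 3 does not apply)
  sekumpub (rule 4 does not apply)
  sekumpub (rule 5 does not apply)
  giving Yotunic sekumpub.
If borrowed from Hivik 'kekunpub' after the early changes, it would undergo only the recent ones:
  rule 3 (pre-nasal raising): no change (kekunpub)
  rule 4 (vowel merger): no change (kekunpub)
  rule 5 (vowel merger): no change (kekunpub)
  ⇒ as a loan: kekunpub
Yotunic 'sekumpub' matches the inherited outcome exactly, so it is an inherited cognate, not a loan.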